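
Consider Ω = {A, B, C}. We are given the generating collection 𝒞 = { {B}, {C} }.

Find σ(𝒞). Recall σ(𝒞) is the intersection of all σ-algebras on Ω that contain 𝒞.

σ(𝒞) = { {}, {A}, {B}, {C}, {A,B}, {A,C}, {B,C}, Ω }

Working:
Initial family (4 sets): { {}, {B}, {C}, Ω }.
Round 1 (3 new):
  {A,B}  = ᶜ of {C}
  {A,C}  = ᶜ of {B}
  {B,C}  = {C} ∪ {B}
  [7 total]
Round 2 (1 new):
  {A}  = ᶜ of {B,C}
  [8 total]
Round 3: closed — nothing new.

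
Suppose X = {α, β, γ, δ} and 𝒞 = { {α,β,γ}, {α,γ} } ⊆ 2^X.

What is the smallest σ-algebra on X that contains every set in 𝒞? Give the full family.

Begin from { {}, {α,γ}, {α,β,γ}, X } (that is, 𝒞 plus ∅ and X).
Step 1 adds 2:
  {δ}  = complement {α,β,γ}
  {β,δ}  = complement {α,γ}
  |family| = 6
Step 2 (1 new):
  {α,γ,δ}  = {α,γ} ∪ {δ}
  |family| = 7
Step 3: +1 →
  {β}  = complement {α,γ,δ}
  |family| = 8
Step 4 adds nothing — fixpoint reached.

|σ(𝒞)| = 8.  σ(𝒞) = { {}, {β}, {δ}, {α,γ}, {β,δ}, {α,β,γ}, {α,γ,δ}, X }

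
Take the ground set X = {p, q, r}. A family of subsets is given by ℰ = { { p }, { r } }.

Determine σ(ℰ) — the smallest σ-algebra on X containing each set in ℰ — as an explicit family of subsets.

Take S₀ = ℰ ∪ {∅, X} = { ∅, { p }, { r }, X }.
Round 1. New:
  { p, q }  = ᶜ of { r }
  { p, r }  = { r } ∪ { p }
  { q, r }  = ᶜ of { p }
  (now 7)
Round 2. New:
  { q }  = ᶜ of { p, r }
  (now 8)
Round 3: closed — nothing new.

Therefore σ(ℰ) = { ∅, { p }, { q }, { r }, { p, q }, { p, r }, { q, r }, X } (|σ(ℰ)| = 8).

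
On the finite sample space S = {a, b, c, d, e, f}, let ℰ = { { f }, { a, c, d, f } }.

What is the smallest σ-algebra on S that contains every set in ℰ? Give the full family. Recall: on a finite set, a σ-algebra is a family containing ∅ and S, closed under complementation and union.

Take S₀ = ℰ ∪ {∅, S} = { ∅, { f }, { a, c, d, f }, S }.
Iteration 1: +2 →
  { b, e }  = { a, c, d, f }ᶜ
  { a, b, c, d, e }  = { f }ᶜ
  (now 6)
Iteration 2 adds 1:
  { b, e, f }  = { b, e } ∪ { f }
  (now 7)
Iteration 3: 1 new —
  { a, c, d }  = { b, e, f }ᶜ
  (now 8)
Iteration 4: already closed under ᶜ and ∪.

|σ(ℰ)| = 8.  σ(ℰ) = { ∅, { f }, { b, e }, { a, c, d }, { b, e, f }, { a, c, d, f }, { a, b, c, d, e }, S }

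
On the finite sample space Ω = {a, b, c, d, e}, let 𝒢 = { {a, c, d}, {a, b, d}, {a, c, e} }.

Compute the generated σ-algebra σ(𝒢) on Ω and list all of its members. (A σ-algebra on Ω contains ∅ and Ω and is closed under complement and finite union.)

|σ(𝒢)| = 32.  σ(𝒢) = { {}, {a}, {b}, {c}, {d}, {e}, {a, b}, {a, c}, {a, d}, {a, e}, {b, c}, {b, d}, {b, e}, {c, d}, {c, e}, {d, e}, {a, b, c}, {a, b, d}, {a, b, e}, {a, c, d}, {a, c, e}, {a, d, e}, {b, c, d}, {b, c, e}, {b, d, e}, {c, d, e}, {a, b, c, d}, {a, b, c, e}, {a, b, d, e}, {a, c, d, e}, {b, c, d, e}, Ω }

Working:
Start: 𝒢 ∪ {∅, Ω} = { {}, {a, b, d}, {a, c, d}, {a, c, e}, Ω }.
Iteration 1: 5 new —
  {b, d}  = {a, c, e}ᶜ
  {b, e}  = {a, c, d}ᶜ
  {c, e}  = {a, b, d}ᶜ
  {a, b, c, d}  = {a, c, d} ∪ {a, b, d}
  {a, c, d, e}  = {a, c, d} ∪ {a, c, e}
  [10 total]
Iteration 2 adds 7:
  {b}  = {a, c, d, e}ᶜ
  {e}  = {a, b, c, d}ᶜ
  {b, c, e}  = {b, e} ∪ {c, e}
  {b, d, e}  = {b, e} ∪ {b, d}
  {a, b, c, e}  = {b, e} ∪ {a, c, e}
  {a, b, d, e}  = {b, e} ∪ {a, b, d}
  {b, c, d, e}  = {c, e} ∪ {b, d}
  [17 total]
Iteration 3. New:
  {a}  = {b, c, d, e}ᶜ
  {c}  = {a, b, d, e}ᶜ
  {d}  = {a, b, c, e}ᶜ
  {a, c}  = {b, d, e}ᶜ
  {a, d}  = {b, c, e}ᶜ
  [22 total]
Iteration 4 (10 new):
  {a, b}  = {b} ∪ {a}
  {a, e}  = {e} ∪ {a}
  {b, c}  = {b} ∪ {c}
  {c, d}  = {c} ∪ {d}
  {d, e}  = {e} ∪ {d}
  {a, b, c}  = {b} ∪ {a, c}
  {a, b, e}  = {b, e} ∪ {a}
  {a, d, e}  = {e} ∪ {a, d}
  {b, c, d}  = {c} ∪ {b, d}
  {c, d, e}  = {d} ∪ {c, e}
  [32 total]
Iteration 5: stable.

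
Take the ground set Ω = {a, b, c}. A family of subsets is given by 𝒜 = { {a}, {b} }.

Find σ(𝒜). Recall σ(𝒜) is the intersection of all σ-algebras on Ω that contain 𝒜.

Answer: σ(𝒜) = { {}, {a}, {b}, {c}, {a, b}, {a, c}, {b, c}, Ω }

Derivation:
Take S₀ = 𝒜 ∪ {∅, Ω} = { {}, {a}, {b}, Ω }.
Round 1 adds 3:
  {a, b}  = {a} ∪ {b}
  {a, c}  = {b}ᶜ
  {b, c}  = {a}ᶜ
  |family| = 7
Round 2 adds 1:
  {c}  = {a, b}ᶜ
  |family| = 8
Round 3 adds nothing — fixpoint reached.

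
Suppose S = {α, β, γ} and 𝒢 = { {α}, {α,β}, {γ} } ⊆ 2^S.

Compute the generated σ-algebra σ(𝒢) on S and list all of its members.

|σ(𝒢)| = 8.  σ(𝒢) = { {}, {α}, {β}, {γ}, {α,β}, {α,γ}, {β,γ}, S }

Trace:
Seed the family with 𝒢 together with ∅ and S: { {}, {α}, {γ}, {α,β}, S }.
Step 1. New:
  {α,γ}  = {γ} ∪ {α}
  {β,γ}  = complement {α}
  — 7 sets.
Step 2. New:
  {β}  = complement {α,γ}
  — 8 sets.
Step 3: closed — nothing new.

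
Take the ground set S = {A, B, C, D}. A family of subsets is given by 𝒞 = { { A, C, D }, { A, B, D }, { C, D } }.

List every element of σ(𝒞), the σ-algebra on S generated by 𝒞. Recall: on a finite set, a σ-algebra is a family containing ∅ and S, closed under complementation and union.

σ(𝒞) = { {}, { A }, { B }, { C }, { D }, { A, B }, { A, C }, { A, D }, { B, C }, { B, D }, { C, D }, { A, B, C }, { A, B, D }, { A, C, D }, { B, C, D }, S }

Trace:
Take S₀ = 𝒞 ∪ {∅, S} = { {}, { C, D }, { A, B, D }, { A, C, D }, S }.
Iteration 1 adds 3:
  { B }  = ᶜ of { A, C, D }
  { C }  = ᶜ of { A, B, D }
  { A, B }  = ᶜ of { C, D }
Iteration 2: 3 new —
  { B, C }  = { C } ∪ { B }
  { A, B, C }  = { C } ∪ { A, B }
  { B, C, D }  = { B } ∪ { C, D }
Iteration 3. New:
  { A }  = ᶜ of { B, C, D }
  { D }  = ᶜ of { A, B, C }
  { A, D }  = ᶜ of { B, C }
Iteration 4 adds 2:
  { A, C }  = { C } ∪ { A }
  { B, D }  = { D } ∪ { B }
After Iteration 5 the family is unchanged; done.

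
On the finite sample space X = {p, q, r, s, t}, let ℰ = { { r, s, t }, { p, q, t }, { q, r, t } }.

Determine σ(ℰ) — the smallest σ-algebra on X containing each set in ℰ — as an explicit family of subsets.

|σ(ℰ)| = 32.  σ(ℰ) = { ∅, { p }, { q }, { r }, { s }, { t }, { p, q }, { p, r }, { p, s }, { p, t }, { q, r }, { q, s }, { q, t }, { r, s }, { r, t }, { s, t }, { p, q, r }, { p, q, s }, { p, q, t }, { p, r, s }, { p, r, t }, { p, s, t }, { q, r, s }, { q, r, t }, { q, s, t }, { r, s, t }, { p, q, r, s }, { p, q, r, t }, { p, q, s, t }, { p, r, s, t }, { q, r, s, t }, X }

Derivation:
Seed the family with ℰ together with ∅ and X: { ∅, { p, q, t }, { q, r, t }, { r, s, t }, X }.
Round 1: 5 new —
  { p, q }  = ᶜ of { r, s, t }
  { p, s }  = ᶜ of { q, r, t }
  { r, s }  = ᶜ of { p, q, t }
  { p, q, r, t }  = { p, q, t } ∪ { q, r, t }
  { q, r, s, t }  = { r, s, t } ∪ { q, r, t }
  [10 total]
Round 2: +7 →
  { p }  = ᶜ of { q, r, s, t }
  { s }  = ᶜ of { p, q, r, t }
  { p, q, s }  = { p, q } ∪ { p, s }
  { p, r, s }  = { r, s } ∪ { p, s }
  { p, q, r, s }  = { r, s } ∪ { p, q }
  { p, q, s, t }  = { p, q, t } ∪ { p, s }
  { p, r, s, t }  = { r, s, t } ∪ { p, s }
  [17 total]
Round 3. New:
  { q }  = ᶜ of { p, r, s, t }
  { r }  = ᶜ of { p, q, s, t }
  { t }  = ᶜ of { p, q, r, s }
  { q, t }  = ᶜ of { p, r, s }
  { r, t }  = ᶜ of { p, q, s }
  [22 total]
Round 4 adds 10:
  { p, r }  = { r } ∪ { p }
  { p, t }  = { t } ∪ { p }
  { q, r }  = { q } ∪ { r }
  { q, s }  = { q } ∪ { s }
  { s, t }  = { t } ∪ { s }
  { p, q, r }  = { p, q } ∪ { r }
  { p, r, t }  = { r, t } ∪ { p }
  { p, s, t }  = { t } ∪ { p, s }
  { q, r, s }  = { r, s } ∪ { q }
  { q, s, t }  = { q, t } ∪ { s }
  [32 total]
Round 5 adds nothing — fixpoint reached.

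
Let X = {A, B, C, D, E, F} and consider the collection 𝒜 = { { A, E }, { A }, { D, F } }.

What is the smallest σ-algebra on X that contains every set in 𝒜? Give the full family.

σ(𝒜) (16 sets): { {  }, { A }, { E }, { A, E }, { B, C }, { D, F }, { A, B, C }, { A, D, F }, { B, C, E }, { D, E, F }, { A, B, C, E }, { A, D, E, F }, { B, C, D, F }, { A, B, C, D, F }, { B, C, D, E, F }, X }

Derivation:
Begin from { {  }, { A }, { A, E }, { D, F }, X } (that is, 𝒜 plus ∅ and X).
Pass 1. New:
  { A, D, F }  = { D, F } ∪ { A }
  { A, B, C, E }  = complement { D, F }
  { A, D, E, F }  = { A, E } ∪ { D, F }
  { B, C, D, F }  = complement { A, E }
  { B, C, D, E, F }  = complement { A }
  — 10 sets.
Pass 2 (3 new):
  { B, C }  = complement { A, D, E, F }
  { B, C, E }  = complement { A, D, F }
  { A, B, C, D, F }  = { A, D, F } ∪ { B, C, D, F }
  — 13 sets.
Pass 3 (2 new):
  { E }  = complement { A, B, C, D, F }
  { A, B, C }  = { B, C } ∪ { A }
  — 15 sets.
Pass 4. New:
  { D, E, F }  = complement { A, B, C }
  — 16 sets.
Pass 5: stable.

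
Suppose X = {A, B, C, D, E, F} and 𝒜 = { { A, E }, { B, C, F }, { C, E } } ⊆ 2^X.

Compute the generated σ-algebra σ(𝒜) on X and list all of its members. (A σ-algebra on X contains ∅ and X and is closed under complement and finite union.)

Seed the family with 𝒜 together with ∅ and X: { {  }, { A, E }, { C, E }, { B, C, F }, X }.
Pass 1. New:
  { A, C, E }  = { A, E } ∪ { C, E }
  { A, D, E }  = X∖{ B, C, F }
  { A, B, D, F }  = X∖{ C, E }
  { B, C, D, F }  = X∖{ A, E }
  { B, C, E, F }  = { B, C, F } ∪ { C, E }
  { A, B, C, E, F }  = { A, E } ∪ { B, C, F }
  (now 11)
Pass 2 adds 7:
  { D }  = X∖{ A, B, C, E, F }
  { A, D }  = X∖{ B, C, E, F }
  { B, D, F }  = X∖{ A, C, E }
  { A, C, D, E }  = { A, D, E } ∪ { A, C, E }
  { A, B, C, D, F }  = { A, B, D, F } ∪ { B, C, F }
  { A, B, D, E, F }  = { A, D, E } ∪ { A, B, D, F }
  { B, C, D, E, F }  = { B, C, D, F } ∪ { C, E }
  (now 18)
Pass 3: +5 →
  { A }  = X∖{ B, C, D, E, F }
  { C }  = X∖{ A, B, D, E, F }
  { E }  = X∖{ A, B, C, D, F }
  { B, F }  = X∖{ A, C, D, E }
  { C, D, E }  = { C, E } ∪ { D }
  (now 23)
Pass 4 adds 9:
  { A, C }  = { A } ∪ { C }
  { C, D }  = { C } ∪ { D }
  { D, E }  = { E } ∪ { D }
  { A, B, F }  = X∖{ C, D, E }
  { A, C, D }  = { C } ∪ { A, D }
  { B, E, F }  = { B, F } ∪ { E }
  { A, B, C, F }  = { A } ∪ { B, C, F }
  { A, B, E, F }  = { B, F } ∪ { A, E }
  { B, D, E, F }  = { B, D, F } ∪ { E }
  (now 32)
Pass 5: closed — nothing new.

σ(𝒜) = { {  }, { A }, { C }, { D }, { E }, { A, C }, { A, D }, { A, E }, { B, F }, { C, D }, { C, E }, { D, E }, { A, B, F }, { A, C, D }, { A, C, E }, { A, D, E }, { B, C, F }, { B, D, F }, { B, E, F }, { C, D, E }, { A, B, C, F }, { A, B, D, F }, { A, B, E, F }, { A, C, D, E }, { B, C, D, F }, { B, C, E, F }, { B, D, E, F }, { A, B, C, D, F }, { A, B, C, E, F }, { A, B, D, E, F }, { B, C, D, E, F }, X }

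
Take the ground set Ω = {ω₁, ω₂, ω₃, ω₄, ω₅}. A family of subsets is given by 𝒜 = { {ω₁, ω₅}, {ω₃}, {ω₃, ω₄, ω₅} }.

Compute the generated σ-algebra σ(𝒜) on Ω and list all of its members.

Seed the family with 𝒜 together with ∅ and Ω: { {}, {ω₃}, {ω₁, ω₅}, {ω₃, ω₄, ω₅}, Ω }.
Iteration 1 adds 5:
  {ω₁, ω₂}  = complement {ω₃, ω₄, ω₅}
  {ω₁, ω₃, ω₅}  = {ω₃} ∪ {ω₁, ω₅}
  {ω₂, ω₃, ω₄}  = complement {ω₁, ω₅}
  {ω₁, ω₂, ω₄, ω₅}  = complement {ω₃}
  {ω₁, ω₃, ω₄, ω₅}  = {ω₃, ω₄, ω₅} ∪ {ω₁, ω₅}
  (now 10)
Iteration 2: +7 →
  {ω₂}  = complement {ω₁, ω₃, ω₄, ω₅}
  {ω₂, ω₄}  = complement {ω₁, ω₃, ω₅}
  {ω₁, ω₂, ω₃}  = {ω₁, ω₂} ∪ {ω₃}
  {ω₁, ω₂, ω₅}  = {ω₁, ω₂} ∪ {ω₁, ω₅}
  {ω₁, ω₂, ω₃, ω₄}  = {ω₂, ω₃, ω₄} ∪ {ω₁, ω₂}
  {ω₁, ω₂, ω₃, ω₅}  = {ω₁, ω₂} ∪ {ω₁, ω₃, ω₅}
  {ω₂, ω₃, ω₄, ω₅}  = {ω₃, ω₄, ω₅} ∪ {ω₂, ω₃, ω₄}
  (now 17)
Iteration 3 adds 7:
  {ω₁}  = complement {ω₂, ω₃, ω₄, ω₅}
  {ω₄}  = complement {ω₁, ω₂, ω₃, ω₅}
  {ω₅}  = complement {ω₁, ω₂, ω₃, ω₄}
  {ω₂, ω₃}  = {ω₃} ∪ {ω₂}
  {ω₃, ω₄}  = complement {ω₁, ω₂, ω₅}
  {ω₄, ω₅}  = complement {ω₁, ω₂, ω₃}
  {ω₁, ω₂, ω₄}  = {ω₁, ω₂} ∪ {ω₂, ω₄}
  (now 24)
Iteration 4 adds 8:
  {ω₁, ω₃}  = {ω₃} ∪ {ω₁}
  {ω₁, ω₄}  = {ω₄} ∪ {ω₁}
  {ω₂, ω₅}  = {ω₂} ∪ {ω₅}
  {ω₃, ω₅}  = complement {ω₁, ω₂, ω₄}
  {ω₁, ω₃, ω₄}  = {ω₃, ω₄} ∪ {ω₁}
  {ω₁, ω₄, ω₅}  = complement {ω₂, ω₃}
  {ω₂, ω₃, ω₅}  = {ω₅} ∪ {ω₂, ω₃}
  {ω₂, ω₄, ω₅}  = {ω₂} ∪ {ω₄, ω₅}
  (now 32)
After Iteration 5 the family is unchanged; done.

Therefore σ(𝒜) = { {}, {ω₁}, {ω₂}, {ω₃}, {ω₄}, {ω₅}, {ω₁, ω₂}, {ω₁, ω₃}, {ω₁, ω₄}, {ω₁, ω₅}, {ω₂, ω₃}, {ω₂, ω₄}, {ω₂, ω₅}, {ω₃, ω₄}, {ω₃, ω₅}, {ω₄, ω₅}, {ω₁, ω₂, ω₃}, {ω₁, ω₂, ω₄}, {ω₁, ω₂, ω₅}, {ω₁, ω₃, ω₄}, {ω₁, ω₃, ω₅}, {ω₁, ω₄, ω₅}, {ω₂, ω₃, ω₄}, {ω₂, ω₃, ω₅}, {ω₂, ω₄, ω₅}, {ω₃, ω₄, ω₅}, {ω₁, ω₂, ω₃, ω₄}, {ω₁, ω₂, ω₃, ω₅}, {ω₁, ω₂, ω₄, ω₅}, {ω₁, ω₃, ω₄, ω₅}, {ω₂, ω₃, ω₄, ω₅}, Ω } (|σ(𝒜)| = 32).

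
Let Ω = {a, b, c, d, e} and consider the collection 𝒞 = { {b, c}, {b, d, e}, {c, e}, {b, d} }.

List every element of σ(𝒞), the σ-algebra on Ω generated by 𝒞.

σ(𝒞) (32 sets): { {}, {a}, {b}, {c}, {d}, {e}, {a, b}, {a, c}, {a, d}, {a, e}, {b, c}, {b, d}, {b, e}, {c, d}, {c, e}, {d, e}, {a, b, c}, {a, b, d}, {a, b, e}, {a, c, d}, {a, c, e}, {a, d, e}, {b, c, d}, {b, c, e}, {b, d, e}, {c, d, e}, {a, b, c, d}, {a, b, c, e}, {a, b, d, e}, {a, c, d, e}, {b, c, d, e}, Ω }

Derivation:
Start: 𝒞 ∪ {∅, Ω} = { {}, {b, c}, {b, d}, {c, e}, {b, d, e}, Ω }.
Pass 1. New:
  {a, c}  = Ω∖{b, d, e}
  {a, b, d}  = Ω∖{c, e}
  {a, c, e}  = Ω∖{b, d}
  {a, d, e}  = Ω∖{b, c}
  {b, c, d}  = {b, c} ∪ {b, d}
  {b, c, e}  = {b, c} ∪ {c, e}
  {b, c, d, e}  = {b, c} ∪ {b, d, e}
  (now 13)
Pass 2 adds 8:
  {a}  = Ω∖{b, c, d, e}
  {a, d}  = Ω∖{b, c, e}
  {a, e}  = Ω∖{b, c, d}
  {a, b, c}  = {b, c} ∪ {a, c}
  {a, b, c, d}  = {b, c, d} ∪ {a, b, d}
  {a, b, c, e}  = {a, c, e} ∪ {b, c, e}
  {a, b, d, e}  = {a, d, e} ∪ {a, b, d}
  {a, c, d, e}  = {a, d, e} ∪ {a, c, e}
  (now 21)
Pass 3: 6 new —
  {b}  = Ω∖{a, c, d, e}
  {c}  = Ω∖{a, b, d, e}
  {d}  = Ω∖{a, b, c, e}
  {e}  = Ω∖{a, b, c, d}
  {d, e}  = Ω∖{a, b, c}
  {a, c, d}  = {a, d} ∪ {a, c}
  (now 27)
Pass 4: 5 new —
  {a, b}  = {b} ∪ {a}
  {b, e}  = Ω∖{a, c, d}
  {c, d}  = {c} ∪ {d}
  {a, b, e}  = {b} ∪ {a, e}
  {c, d, e}  = {d, e} ∪ {c}
  (now 32)
Pass 5: stable.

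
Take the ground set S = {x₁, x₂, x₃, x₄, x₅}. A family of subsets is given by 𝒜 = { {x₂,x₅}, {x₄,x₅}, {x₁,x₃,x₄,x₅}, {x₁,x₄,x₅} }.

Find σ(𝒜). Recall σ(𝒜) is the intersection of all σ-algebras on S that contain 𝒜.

Answer: σ(𝒜) = { ∅, {x₁}, {x₂}, {x₃}, {x₄}, {x₅}, {x₁,x₂}, {x₁,x₃}, {x₁,x₄}, {x₁,x₅}, {x₂,x₃}, {x₂,x₄}, {x₂,x₅}, {x₃,x₄}, {x₃,x₅}, {x₄,x₅}, {x₁,x₂,x₃}, {x₁,x₂,x₄}, {x₁,x₂,x₅}, {x₁,x₃,x₄}, {x₁,x₃,x₅}, {x₁,x₄,x₅}, {x₂,x₃,x₄}, {x₂,x₃,x₅}, {x₂,x₄,x₅}, {x₃,x₄,x₅}, {x₁,x₂,x₃,x₄}, {x₁,x₂,x₃,x₅}, {x₁,x₂,x₄,x₅}, {x₁,x₃,x₄,x₅}, {x₂,x₃,x₄,x₅}, S }

Trace:
Initial family (6 sets): { ∅, {x₂,x₅}, {x₄,x₅}, {x₁,x₄,x₅}, {x₁,x₃,x₄,x₅}, S }.
Pass 1. New:
  {x₂}  = S∖{x₁,x₃,x₄,x₅}
  {x₂,x₃}  = S∖{x₁,x₄,x₅}
  {x₁,x₂,x₃}  = S∖{x₄,x₅}
  {x₁,x₃,x₄}  = S∖{x₂,x₅}
  {x₂,x₄,x₅}  = {x₄,x₅} ∪ {x₂,x₅}
  {x₁,x₂,x₄,x₅}  = {x₁,x₄,x₅} ∪ {x₂,x₅}
  — 12 sets.
Pass 2 adds 6:
  {x₃}  = S∖{x₁,x₂,x₄,x₅}
  {x₁,x₃}  = S∖{x₂,x₄,x₅}
  {x₂,x₃,x₅}  = {x₂,x₅} ∪ {x₂,x₃}
  {x₁,x₂,x₃,x₄}  = {x₁,x₂,x₃} ∪ {x₁,x₃,x₄}
  {x₁,x₂,x₃,x₅}  = {x₂,x₅} ∪ {x₁,x₂,x₃}
  {x₂,x₃,x₄,x₅}  = {x₄,x₅} ∪ {x₂,x₃}
  — 18 sets.
Pass 3: 5 new —
  {x₁}  = S∖{x₂,x₃,x₄,x₅}
  {x₄}  = S∖{x₁,x₂,x₃,x₅}
  {x₅}  = S∖{x₁,x₂,x₃,x₄}
  {x₁,x₄}  = S∖{x₂,x₃,x₅}
  {x₃,x₄,x₅}  = {x₄,x₅} ∪ {x₃}
  — 23 sets.
Pass 4 (9 new):
  {x₁,x₂}  = S∖{x₃,x₄,x₅}
  {x₁,x₅}  = {x₅} ∪ {x₁}
  {x₂,x₄}  = {x₂} ∪ {x₄}
  {x₃,x₄}  = {x₃} ∪ {x₄}
  {x₃,x₅}  = {x₅} ∪ {x₃}
  {x₁,x₂,x₄}  = {x₂} ∪ {x₁,x₄}
  {x₁,x₂,x₅}  = {x₂,x₅} ∪ {x₁}
  {x₁,x₃,x₅}  = {x₅} ∪ {x₁,x₃}
  {x₂,x₃,x₄}  = {x₂,x₃} ∪ {x₄}
  — 32 sets.
Pass 5: stable.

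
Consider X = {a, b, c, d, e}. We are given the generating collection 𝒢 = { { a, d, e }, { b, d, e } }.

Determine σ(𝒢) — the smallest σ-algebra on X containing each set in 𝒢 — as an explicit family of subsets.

Answer: σ(𝒢) = { {}, { a }, { b }, { c }, { a, b }, { a, c }, { b, c }, { d, e }, { a, b, c }, { a, d, e }, { b, d, e }, { c, d, e }, { a, b, d, e }, { a, c, d, e }, { b, c, d, e }, X }

Trace:
Take S₀ = 𝒢 ∪ {∅, X} = { {}, { a, d, e }, { b, d, e }, X }.
Iteration 1 (3 new):
  { a, c }  = X∖{ b, d, e }
  { b, c }  = X∖{ a, d, e }
  { a, b, d, e }  = { b, d, e } ∪ { a, d, e }
  |family| = 7
Iteration 2: +4 →
  { c }  = X∖{ a, b, d, e }
  { a, b, c }  = { b, c } ∪ { a, c }
  { a, c, d, e }  = { a, d, e } ∪ { a, c }
  { b, c, d, e }  = { b, c } ∪ { b, d, e }
  |family| = 11
Iteration 3: +3 →
  { a }  = X∖{ b, c, d, e }
  { b }  = X∖{ a, c, d, e }
  { d, e }  = X∖{ a, b, c }
  |family| = 14
Iteration 4 (2 new):
  { a, b }  = { b } ∪ { a }
  { c, d, e }  = { c } ∪ { d, e }
  |family| = 16
Iteration 5: stable.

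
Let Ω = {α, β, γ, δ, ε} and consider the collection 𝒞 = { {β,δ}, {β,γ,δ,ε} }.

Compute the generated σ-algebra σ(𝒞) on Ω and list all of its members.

Seed the family with 𝒞 together with ∅ and Ω: { {}, {β,δ}, {β,γ,δ,ε}, Ω }.
Pass 1 (2 new):
  {α}  = Ω∖{β,γ,δ,ε}
  {α,γ,ε}  = Ω∖{β,δ}
  — 6 sets.
Pass 2: 1 new —
  {α,β,δ}  = {β,δ} ∪ {α}
  — 7 sets.
Pass 3. New:
  {γ,ε}  = Ω∖{α,β,δ}
  — 8 sets.
Pass 4: stable.

σ(𝒞) = { {}, {α}, {β,δ}, {γ,ε}, {α,β,δ}, {α,γ,ε}, {β,γ,δ,ε}, Ω }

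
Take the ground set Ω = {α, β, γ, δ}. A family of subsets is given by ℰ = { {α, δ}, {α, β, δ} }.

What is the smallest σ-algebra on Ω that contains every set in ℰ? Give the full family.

|σ(ℰ)| = 8.  σ(ℰ) = { {}, {β}, {γ}, {α, δ}, {β, γ}, {α, β, δ}, {α, γ, δ}, Ω }

Check:
Begin from { {}, {α, δ}, {α, β, δ}, Ω } (that is, ℰ plus ∅ and Ω).
Round 1 adds 2:
  {γ}  = {α, β, δ}ᶜ
  {β, γ}  = {α, δ}ᶜ
  (now 6)
Round 2 adds 1:
  {α, γ, δ}  = {γ} ∪ {α, δ}
  (now 7)
Round 3: +1 →
  {β}  = {α, γ, δ}ᶜ
  (now 8)
Round 4: already closed under ᶜ and ∪.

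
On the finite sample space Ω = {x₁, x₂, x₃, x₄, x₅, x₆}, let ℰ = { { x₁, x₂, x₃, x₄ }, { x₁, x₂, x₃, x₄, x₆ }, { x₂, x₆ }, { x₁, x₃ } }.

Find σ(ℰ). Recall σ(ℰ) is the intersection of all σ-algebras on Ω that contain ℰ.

Initial family (6 sets): { {}, { x₁, x₃ }, { x₂, x₆ }, { x₁, x₂, x₃, x₄ }, { x₁, x₂, x₃, x₄, x₆ }, Ω }.
Pass 1: +5 →
  { x₅ }  = ᶜ of { x₁, x₂, x₃, x₄, x₆ }
  { x₅, x₆ }  = ᶜ of { x₁, x₂, x₃, x₄ }
  { x₁, x₂, x₃, x₆ }  = { x₁, x₃ } ∪ { x₂, x₆ }
  { x₁, x₃, x₄, x₅ }  = ᶜ of { x₂, x₆ }
  { x₂, x₄, x₅, x₆ }  = ᶜ of { x₁, x₃ }
  [11 total]
Pass 2: 7 new —
  { x₄, x₅ }  = ᶜ of { x₁, x₂, x₃, x₆ }
  { x₁, x₃, x₅ }  = { x₅ } ∪ { x₁, x₃ }
  { x₂, x₅, x₆ }  = { x₅, x₆ } ∪ { x₂, x₆ }
  { x₁, x₃, x₅, x₆ }  = { x₅, x₆ } ∪ { x₁, x₃ }
  { x₁, x₂, x₃, x₄, x₅ }  = { x₅ } ∪ { x₁, x₂, x₃, x₄ }
  { x₁, x₂, x₃, x₅, x₆ }  = { x₅, x₆ } ∪ { x₁, x₂, x₃, x₆ }
  { x₁, x₃, x₄, x₅, x₆ }  = { x₅, x₆ } ∪ { x₁, x₃, x₄, x₅ }
  [18 total]
Pass 3 (7 new):
  { x₂ }  = ᶜ of { x₁, x₃, x₄, x₅, x₆ }
  { x₄ }  = ᶜ of { x₁, x₂, x₃, x₅, x₆ }
  { x₆ }  = ᶜ of { x₁, x₂, x₃, x₄, x₅ }
  { x₂, x₄ }  = ᶜ of { x₁, x₃, x₅, x₆ }
  { x₁, x₃, x₄ }  = ᶜ of { x₂, x₅, x₆ }
  { x₂, x₄, x₆ }  = ᶜ of { x₁, x₃, x₅ }
  { x₄, x₅, x₆ }  = { x₄, x₅ } ∪ { x₅, x₆ }
  [25 total]
Pass 4: +7 →
  { x₂, x₅ }  = { x₂ } ∪ { x₅ }
  { x₄, x₆ }  = { x₆ } ∪ { x₄ }
  { x₁, x₂, x₃ }  = ᶜ of { x₄, x₅, x₆ }
  { x₁, x₃, x₆ }  = { x₆ } ∪ { x₁, x₃ }
  { x₂, x₄, x₅ }  = { x₂ } ∪ { x₄, x₅ }
  { x₁, x₂, x₃, x₅ }  = { x₁, x₃, x₅ } ∪ { x₂ }
  { x₁, x₃, x₄, x₆ }  = { x₆ } ∪ { x₁, x₃, x₄ }
  [32 total]
Pass 5: closed — nothing new.

Therefore σ(ℰ) = { {}, { x₂ }, { x₄ }, { x₅ }, { x₆ }, { x₁, x₃ }, { x₂, x₄ }, { x₂, x₅ }, { x₂, x₆ }, { x₄, x₅ }, { x₄, x₆ }, { x₅, x₆ }, { x₁, x₂, x₃ }, { x₁, x₃, x₄ }, { x₁, x₃, x₅ }, { x₁, x₃, x₆ }, { x₂, x₄, x₅ }, { x₂, x₄, x₆ }, { x₂, x₅, x₆ }, { x₄, x₅, x₆ }, { x₁, x₂, x₃, x₄ }, { x₁, x₂, x₃, x₅ }, { x₁, x₂, x₃, x₆ }, { x₁, x₃, x₄, x₅ }, { x₁, x₃, x₄, x₆ }, { x₁, x₃, x₅, x₆ }, { x₂, x₄, x₅, x₆ }, { x₁, x₂, x₃, x₄, x₅ }, { x₁, x₂, x₃, x₄, x₆ }, { x₁, x₂, x₃, x₅, x₆ }, { x₁, x₃, x₄, x₅, x₆ }, Ω } (|σ(ℰ)| = 32).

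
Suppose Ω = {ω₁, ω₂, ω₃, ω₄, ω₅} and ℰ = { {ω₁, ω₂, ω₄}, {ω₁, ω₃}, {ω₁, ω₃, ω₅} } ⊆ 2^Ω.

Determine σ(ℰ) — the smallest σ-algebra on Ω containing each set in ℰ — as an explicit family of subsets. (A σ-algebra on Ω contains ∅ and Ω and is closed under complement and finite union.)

Begin from { {}, {ω₁, ω₃}, {ω₁, ω₂, ω₄}, {ω₁, ω₃, ω₅}, Ω } (that is, ℰ plus ∅ and Ω).
Step 1 (4 new):
  {ω₂, ω₄}  = complement {ω₁, ω₃, ω₅}
  {ω₃, ω₅}  = complement {ω₁, ω₂, ω₄}
  {ω₂, ω₄, ω₅}  = complement {ω₁, ω₃}
  {ω₁, ω₂, ω₃, ω₄}  = {ω₁, ω₃} ∪ {ω₁, ω₂, ω₄}
  [9 total]
Step 2. New:
  {ω₅}  = complement {ω₁, ω₂, ω₃, ω₄}
  {ω₁, ω₂, ω₄, ω₅}  = {ω₁, ω₂, ω₄} ∪ {ω₂, ω₄, ω₅}
  {ω₂, ω₃, ω₄, ω₅}  = {ω₃, ω₅} ∪ {ω₂, ω₄}
  [12 total]
Step 3. New:
  {ω₁}  = complement {ω₂, ω₃, ω₄, ω₅}
  {ω₃}  = complement {ω₁, ω₂, ω₄, ω₅}
  [14 total]
Step 4. New:
  {ω₁, ω₅}  = {ω₅} ∪ {ω₁}
  {ω₂, ω₃, ω₄}  = {ω₃} ∪ {ω₂, ω₄}
  [16 total]
Step 5: stable.

σ(ℰ) = { {}, {ω₁}, {ω₃}, {ω₅}, {ω₁, ω₃}, {ω₁, ω₅}, {ω₂, ω₄}, {ω₃, ω₅}, {ω₁, ω₂, ω₄}, {ω₁, ω₃, ω₅}, {ω₂, ω₃, ω₄}, {ω₂, ω₄, ω₅}, {ω₁, ω₂, ω₃, ω₄}, {ω₁, ω₂, ω₄, ω₅}, {ω₂, ω₃, ω₄, ω₅}, Ω }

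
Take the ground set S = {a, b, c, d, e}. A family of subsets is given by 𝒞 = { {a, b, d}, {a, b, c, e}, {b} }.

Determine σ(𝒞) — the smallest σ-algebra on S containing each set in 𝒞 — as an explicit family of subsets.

|σ(𝒞)| = 16.  σ(𝒞) = { {}, {a}, {b}, {d}, {a, b}, {a, d}, {b, d}, {c, e}, {a, b, d}, {a, c, e}, {b, c, e}, {c, d, e}, {a, b, c, e}, {a, c, d, e}, {b, c, d, e}, S }

Check:
Initial family (5 sets): { {}, {b}, {a, b, d}, {a, b, c, e}, S }.
Pass 1: +3 →
  {d}  = {a, b, c, e}ᶜ
  {c, e}  = {a, b, d}ᶜ
  {a, c, d, e}  = {b}ᶜ
  — 8 sets.
Pass 2. New:
  {b, d}  = {d} ∪ {b}
  {b, c, e}  = {c, e} ∪ {b}
  {c, d, e}  = {d} ∪ {c, e}
  — 11 sets.
Pass 3. New:
  {a, b}  = {c, d, e}ᶜ
  {a, d}  = {b, c, e}ᶜ
  {a, c, e}  = {b, d}ᶜ
  {b, c, d, e}  = {c, d, e} ∪ {b, c, e}
  — 15 sets.
Pass 4. New:
  {a}  = {b, c, d, e}ᶜ
  — 16 sets.
After Pass 5 the family is unchanged; done.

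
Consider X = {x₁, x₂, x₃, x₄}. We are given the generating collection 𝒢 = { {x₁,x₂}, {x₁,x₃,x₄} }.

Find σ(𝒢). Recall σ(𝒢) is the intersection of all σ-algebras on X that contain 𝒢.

|σ(𝒢)| = 8.  σ(𝒢) = { ∅, {x₁}, {x₂}, {x₁,x₂}, {x₃,x₄}, {x₁,x₃,x₄}, {x₂,x₃,x₄}, X }

Derivation:
Seed the family with 𝒢 together with ∅ and X: { ∅, {x₁,x₂}, {x₁,x₃,x₄}, X }.
Iteration 1 adds 2:
  {x₂}  = {x₁,x₃,x₄}ᶜ
  {x₃,x₄}  = {x₁,x₂}ᶜ
  [6 total]
Iteration 2: 1 new —
  {x₂,x₃,x₄}  = {x₃,x₄} ∪ {x₂}
  [7 total]
Iteration 3: 1 new —
  {x₁}  = {x₂,x₃,x₄}ᶜ
  [8 total]
After Iteration 4 the family is unchanged; done.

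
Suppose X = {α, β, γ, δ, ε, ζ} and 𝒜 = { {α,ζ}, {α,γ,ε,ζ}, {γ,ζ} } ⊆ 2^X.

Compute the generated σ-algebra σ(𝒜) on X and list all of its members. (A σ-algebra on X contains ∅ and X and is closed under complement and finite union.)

Initial family (5 sets): { ∅, {α,ζ}, {γ,ζ}, {α,γ,ε,ζ}, X }.
Pass 1: +4 →
  {β,δ}  = complement {α,γ,ε,ζ}
  {α,γ,ζ}  = {γ,ζ} ∪ {α,ζ}
  {α,β,δ,ε}  = complement {γ,ζ}
  {β,γ,δ,ε}  = complement {α,ζ}
  (now 9)
Pass 2 (7 new):
  {β,δ,ε}  = complement {α,γ,ζ}
  {α,β,δ,ζ}  = {α,ζ} ∪ {β,δ}
  {β,γ,δ,ζ}  = {γ,ζ} ∪ {β,δ}
  {α,β,γ,δ,ε}  = {β,γ,δ,ε} ∪ {α,β,δ,ε}
  {α,β,γ,δ,ζ}  = {α,γ,ζ} ∪ {β,δ}
  {α,β,δ,ε,ζ}  = {α,ζ} ∪ {α,β,δ,ε}
  {β,γ,δ,ε,ζ}  = {β,γ,δ,ε} ∪ {γ,ζ}
  (now 16)
Pass 3: 6 new —
  {α}  = complement {β,γ,δ,ε,ζ}
  {γ}  = complement {α,β,δ,ε,ζ}
  {ε}  = complement {α,β,γ,δ,ζ}
  {ζ}  = complement {α,β,γ,δ,ε}
  {α,ε}  = complement {β,γ,δ,ζ}
  {γ,ε}  = complement {α,β,δ,ζ}
  (now 22)
Pass 4: 9 new —
  {α,γ}  = {γ} ∪ {α}
  {ε,ζ}  = {ζ} ∪ {ε}
  {α,β,δ}  = {β,δ} ∪ {α}
  {α,γ,ε}  = {γ} ∪ {α,ε}
  {α,ε,ζ}  = {α,ζ} ∪ {ε}
  {β,γ,δ}  = {γ} ∪ {β,δ}
  {β,δ,ζ}  = {ζ} ∪ {β,δ}
  {γ,ε,ζ}  = {ζ} ∪ {γ,ε}
  {β,δ,ε,ζ}  = {ζ} ∪ {β,δ,ε}
  (now 31)
Pass 5 adds 1:
  {α,β,γ,δ}  = complement {ε,ζ}
  (now 32)
Pass 6: stable.

σ(𝒜) = { ∅, {α}, {γ}, {ε}, {ζ}, {α,γ}, {α,ε}, {α,ζ}, {β,δ}, {γ,ε}, {γ,ζ}, {ε,ζ}, {α,β,δ}, {α,γ,ε}, {α,γ,ζ}, {α,ε,ζ}, {β,γ,δ}, {β,δ,ε}, {β,δ,ζ}, {γ,ε,ζ}, {α,β,γ,δ}, {α,β,δ,ε}, {α,β,δ,ζ}, {α,γ,ε,ζ}, {β,γ,δ,ε}, {β,γ,δ,ζ}, {β,δ,ε,ζ}, {α,β,γ,δ,ε}, {α,β,γ,δ,ζ}, {α,β,δ,ε,ζ}, {β,γ,δ,ε,ζ}, X }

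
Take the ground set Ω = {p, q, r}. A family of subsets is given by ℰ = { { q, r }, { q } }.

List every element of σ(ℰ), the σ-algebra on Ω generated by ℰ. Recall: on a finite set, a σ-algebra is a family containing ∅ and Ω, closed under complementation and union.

Take S₀ = ℰ ∪ {∅, Ω} = { {}, { q }, { q, r }, Ω }.
Step 1 adds 2:
  { p }  = complement { q, r }
  { p, r }  = complement { q }
  — 6 sets.
Step 2 (1 new):
  { p, q }  = { q } ∪ { p }
  — 7 sets.
Step 3: 1 new —
  { r }  = complement { p, q }
  — 8 sets.
After Step 4 the family is unchanged; done.

σ(ℰ) = { {}, { p }, { q }, { r }, { p, q }, { p, r }, { q, r }, Ω }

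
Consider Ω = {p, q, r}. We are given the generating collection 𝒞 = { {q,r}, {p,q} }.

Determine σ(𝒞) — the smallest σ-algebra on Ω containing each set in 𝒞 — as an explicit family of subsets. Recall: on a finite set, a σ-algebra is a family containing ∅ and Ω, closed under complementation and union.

σ(𝒞) (8 sets): { {}, {p}, {q}, {r}, {p,q}, {p,r}, {q,r}, Ω }

Working:
Initial family (4 sets): { {}, {p,q}, {q,r}, Ω }.
Pass 1: +2 →
  {p}  = complement {q,r}
  {r}  = complement {p,q}
Pass 2 adds 1:
  {p,r}  = {r} ∪ {p}
Pass 3 (1 new):
  {q}  = complement {p,r}
Pass 4: closed — nothing new.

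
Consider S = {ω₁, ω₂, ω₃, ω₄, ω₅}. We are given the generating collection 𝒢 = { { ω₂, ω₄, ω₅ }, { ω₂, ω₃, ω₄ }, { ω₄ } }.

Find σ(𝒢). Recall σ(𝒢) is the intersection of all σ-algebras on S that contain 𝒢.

|σ(𝒢)| = 32.  σ(𝒢) = { {  }, { ω₁ }, { ω₂ }, { ω₃ }, { ω₄ }, { ω₅ }, { ω₁, ω₂ }, { ω₁, ω₃ }, { ω₁, ω₄ }, { ω₁, ω₅ }, { ω₂, ω₃ }, { ω₂, ω₄ }, { ω₂, ω₅ }, { ω₃, ω₄ }, { ω₃, ω₅ }, { ω₄, ω₅ }, { ω₁, ω₂, ω₃ }, { ω₁, ω₂, ω₄ }, { ω₁, ω₂, ω₅ }, { ω₁, ω₃, ω₄ }, { ω₁, ω₃, ω₅ }, { ω₁, ω₄, ω₅ }, { ω₂, ω₃, ω₄ }, { ω₂, ω₃, ω₅ }, { ω₂, ω₄, ω₅ }, { ω₃, ω₄, ω₅ }, { ω₁, ω₂, ω₃, ω₄ }, { ω₁, ω₂, ω₃, ω₅ }, { ω₁, ω₂, ω₄, ω₅ }, { ω₁, ω₃, ω₄, ω₅ }, { ω₂, ω₃, ω₄, ω₅ }, S }

Derivation:
Seed the family with 𝒢 together with ∅ and S: { {  }, { ω₄ }, { ω₂, ω₃, ω₄ }, { ω₂, ω₄, ω₅ }, S }.
Round 1. New:
  { ω₁, ω₃ }  = S∖{ ω₂, ω₄, ω₅ }
  { ω₁, ω₅ }  = S∖{ ω₂, ω₃, ω₄ }
  { ω₁, ω₂, ω₃, ω₅ }  = S∖{ ω₄ }
  { ω₂, ω₃, ω₄, ω₅ }  = { ω₂, ω₃, ω₄ } ∪ { ω₂, ω₄, ω₅ }
  |family| = 9
Round 2: 6 new —
  { ω₁ }  = S∖{ ω₂, ω₃, ω₄, ω₅ }
  { ω₁, ω₃, ω₄ }  = { ω₁, ω₃ } ∪ { ω₄ }
  { ω₁, ω₃, ω₅ }  = { ω₁, ω₃ } ∪ { ω₁, ω₅ }
  { ω₁, ω₄, ω₅ }  = { ω₁, ω₅ } ∪ { ω₄ }
  { ω₁, ω₂, ω₃, ω₄ }  = { ω₂, ω₃, ω₄ } ∪ { ω₁, ω₃ }
  { ω₁, ω₂, ω₄, ω₅ }  = { ω₁, ω₅ } ∪ { ω₂, ω₄, ω₅ }
  |family| = 15
Round 3. New:
  { ω₃ }  = S∖{ ω₁, ω₂, ω₄, ω₅ }
  { ω₅ }  = S∖{ ω₁, ω₂, ω₃, ω₄ }
  { ω₁, ω₄ }  = { ω₄ } ∪ { ω₁ }
  { ω₂, ω₃ }  = S∖{ ω₁, ω₄, ω₅ }
  { ω₂, ω₄ }  = S∖{ ω₁, ω₃, ω₅ }
  { ω₂, ω₅ }  = S∖{ ω₁, ω₃, ω₄ }
  { ω₁, ω₃, ω₄, ω₅ }  = { ω₁, ω₄, ω₅ } ∪ { ω₁, ω₃, ω₄ }
  |family| = 22
Round 4. New:
  { ω₂ }  = S∖{ ω₁, ω₃, ω₄, ω₅ }
  { ω₃, ω₄ }  = { ω₃ } ∪ { ω₄ }
  { ω₃, ω₅ }  = { ω₅ } ∪ { ω₃ }
  { ω₄, ω₅ }  = { ω₅ } ∪ { ω₄ }
  { ω₁, ω₂, ω₃ }  = { ω₁, ω₃ } ∪ { ω₂, ω₃ }
  { ω₁, ω₂, ω₄ }  = { ω₁, ω₄ } ∪ { ω₂, ω₄ }
  { ω₁, ω₂, ω₅ }  = { ω₂, ω₅ } ∪ { ω₁, ω₅ }
  { ω₂, ω₃, ω₅ }  = S∖{ ω₁, ω₄ }
  |family| = 30
Round 5. New:
  { ω₁, ω₂ }  = { ω₂ } ∪ { ω₁ }
  { ω₃, ω₄, ω₅ }  = { ω₃, ω₄ } ∪ { ω₅ }
  |family| = 32
Round 6: closed — nothing new.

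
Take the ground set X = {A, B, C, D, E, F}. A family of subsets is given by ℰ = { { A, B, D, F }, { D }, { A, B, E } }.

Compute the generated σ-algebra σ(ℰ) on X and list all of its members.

Initial family (5 sets): { {}, { D }, { A, B, E }, { A, B, D, F }, X }.
Pass 1: +5 →
  { C, E }  = ᶜ of { A, B, D, F }
  { C, D, F }  = ᶜ of { A, B, E }
  { A, B, D, E }  = { A, B, E } ∪ { D }
  { A, B, C, E, F }  = ᶜ of { D }
  { A, B, D, E, F }  = { A, B, E } ∪ { A, B, D, F }
  |family| = 10
Pass 2 (7 new):
  { C }  = ᶜ of { A, B, D, E, F }
  { C, F }  = ᶜ of { A, B, D, E }
  { C, D, E }  = { D } ∪ { C, E }
  { A, B, C, E }  = { A, B, E } ∪ { C, E }
  { C, D, E, F }  = { C, E } ∪ { C, D, F }
  { A, B, C, D, E }  = { A, B, D, E } ∪ { C, E }
  { A, B, C, D, F }  = { A, B, D, F } ∪ { C, D, F }
  |family| = 17
Pass 3: +7 →
  { E }  = ᶜ of { A, B, C, D, F }
  { F }  = ᶜ of { A, B, C, D, E }
  { A, B }  = ᶜ of { C, D, E, F }
  { C, D }  = { C } ∪ { D }
  { D, F }  = ᶜ of { A, B, C, E }
  { A, B, F }  = ᶜ of { C, D, E }
  { C, E, F }  = { C, F } ∪ { C, E }
  |family| = 24
Pass 4: +8 →
  { D, E }  = { E } ∪ { D }
  { E, F }  = { F } ∪ { E }
  { A, B, C }  = { A, B } ∪ { C }
  { A, B, D }  = ᶜ of { C, E, F }
  { D, E, F }  = { E } ∪ { D, F }
  { A, B, C, D }  = { C, D } ∪ { A, B }
  { A, B, C, F }  = { A, B } ∪ { C, F }
  { A, B, E, F }  = ᶜ of { C, D }
  |family| = 32
Pass 5: stable.

Hence σ(ℰ) has 32 members: { {}, { C }, { D }, { E }, { F }, { A, B }, { C, D }, { C, E }, { C, F }, { D, E }, { D, F }, { E, F }, { A, B, C }, { A, B, D }, { A, B, E }, { A, B, F }, { C, D, E }, { C, D, F }, { C, E, F }, { D, E, F }, { A, B, C, D }, { A, B, C, E }, { A, B, C, F }, { A, B, D, E }, { A, B, D, F }, { A, B, E, F }, { C, D, E, F }, { A, B, C, D, E }, { A, B, C, D, F }, { A, B, C, E, F }, { A, B, D, E, F }, X }.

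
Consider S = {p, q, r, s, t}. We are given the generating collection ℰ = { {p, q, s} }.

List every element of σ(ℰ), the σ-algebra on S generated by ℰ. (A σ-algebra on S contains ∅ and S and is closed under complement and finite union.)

Initial family (3 sets): { {}, {p, q, s}, S }.
Round 1 (1 new):
  {r, t}  = complement {p, q, s}
  (now 4)
Round 2 adds nothing — fixpoint reached.

σ(ℰ) = { {}, {r, t}, {p, q, s}, S }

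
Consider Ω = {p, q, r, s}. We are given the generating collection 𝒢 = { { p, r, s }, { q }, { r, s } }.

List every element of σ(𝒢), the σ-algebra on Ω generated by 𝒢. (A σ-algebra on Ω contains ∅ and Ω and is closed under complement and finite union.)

σ(𝒢) = { {  }, { p }, { q }, { p, q }, { r, s }, { p, r, s }, { q, r, s }, Ω }

Derivation:
Start: 𝒢 ∪ {∅, Ω} = { {  }, { q }, { r, s }, { p, r, s }, Ω }.
Pass 1: +2 →
  { p, q }  = complement { r, s }
  { q, r, s }  = { r, s } ∪ { q }
  [7 total]
Pass 2. New:
  { p }  = complement { q, r, s }
  [8 total]
Pass 3: already closed under ᶜ and ∪.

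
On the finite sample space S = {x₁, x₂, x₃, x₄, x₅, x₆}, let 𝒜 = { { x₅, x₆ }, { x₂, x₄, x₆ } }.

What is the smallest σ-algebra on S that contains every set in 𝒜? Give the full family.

Take S₀ = 𝒜 ∪ {∅, S} = { {}, { x₅, x₆ }, { x₂, x₄, x₆ }, S }.
Step 1. New:
  { x₁, x₃, x₅ }  = { x₂, x₄, x₆ }ᶜ
  { x₁, x₂, x₃, x₄ }  = { x₅, x₆ }ᶜ
  { x₂, x₄, x₅, x₆ }  = { x₂, x₄, x₆ } ∪ { x₅, x₆ }
Step 2: +4 →
  { x₁, x₃ }  = { x₂, x₄, x₅, x₆ }ᶜ
  { x₁, x₃, x₅, x₆ }  = { x₅, x₆ } ∪ { x₁, x₃, x₅ }
  { x₁, x₂, x₃, x₄, x₅ }  = { x₁, x₃, x₅ } ∪ { x₁, x₂, x₃, x₄ }
  { x₁, x₂, x₃, x₄, x₆ }  = { x₂, x₄, x₆ } ∪ { x₁, x₂, x₃, x₄ }
Step 3 (3 new):
  { x₅ }  = { x₁, x₂, x₃, x₄, x₆ }ᶜ
  { x₆ }  = { x₁, x₂, x₃, x₄, x₅ }ᶜ
  { x₂, x₄ }  = { x₁, x₃, x₅, x₆ }ᶜ
Step 4. New:
  { x₁, x₃, x₆ }  = { x₁, x₃ } ∪ { x₆ }
  { x₂, x₄, x₅ }  = { x₂, x₄ } ∪ { x₅ }
Step 5: stable.

σ(𝒜) = { {}, { x₅ }, { x₆ }, { x₁, x₃ }, { x₂, x₄ }, { x₅, x₆ }, { x₁, x₃, x₅ }, { x₁, x₃, x₆ }, { x₂, x₄, x₅ }, { x₂, x₄, x₆ }, { x₁, x₂, x₃, x₄ }, { x₁, x₃, x₅, x₆ }, { x₂, x₄, x₅, x₆ }, { x₁, x₂, x₃, x₄, x₅ }, { x₁, x₂, x₃, x₄, x₆ }, S }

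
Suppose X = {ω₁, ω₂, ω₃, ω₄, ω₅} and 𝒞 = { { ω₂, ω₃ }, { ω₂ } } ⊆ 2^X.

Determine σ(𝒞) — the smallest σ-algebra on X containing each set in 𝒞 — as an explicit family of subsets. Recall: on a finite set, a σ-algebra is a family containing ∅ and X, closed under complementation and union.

|σ(𝒞)| = 8.  σ(𝒞) = { {}, { ω₂ }, { ω₃ }, { ω₂, ω₃ }, { ω₁, ω₄, ω₅ }, { ω₁, ω₂, ω₄, ω₅ }, { ω₁, ω₃, ω₄, ω₅ }, X }

Trace:
Take S₀ = 𝒞 ∪ {∅, X} = { {}, { ω₂ }, { ω₂, ω₃ }, X }.
Pass 1 (2 new):
  { ω₁, ω₄, ω₅ }  = complement { ω₂, ω₃ }
  { ω₁, ω₃, ω₄, ω₅ }  = complement { ω₂ }
  [6 total]
Pass 2: 1 new —
  { ω₁, ω₂, ω₄, ω₅ }  = { ω₁, ω₄, ω₅ } ∪ { ω₂ }
  [7 total]
Pass 3. New:
  { ω₃ }  = complement { ω₁, ω₂, ω₄, ω₅ }
  [8 total]
After Pass 4 the family is unchanged; done.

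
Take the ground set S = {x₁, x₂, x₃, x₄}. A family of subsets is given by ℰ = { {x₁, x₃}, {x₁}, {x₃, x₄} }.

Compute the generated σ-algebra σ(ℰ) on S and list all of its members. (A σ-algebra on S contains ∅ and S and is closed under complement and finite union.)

σ(ℰ) = { ∅, {x₁}, {x₂}, {x₃}, {x₄}, {x₁, x₂}, {x₁, x₃}, {x₁, x₄}, {x₂, x₃}, {x₂, x₄}, {x₃, x₄}, {x₁, x₂, x₃}, {x₁, x₂, x₄}, {x₁, x₃, x₄}, {x₂, x₃, x₄}, S }

Trace:
Start: ℰ ∪ {∅, S} = { ∅, {x₁}, {x₁, x₃}, {x₃, x₄}, S }.
Pass 1. New:
  {x₁, x₂}  = ᶜ of {x₃, x₄}
  {x₂, x₄}  = ᶜ of {x₁, x₃}
  {x₁, x₃, x₄}  = {x₃, x₄} ∪ {x₁, x₃}
  {x₂, x₃, x₄}  = ᶜ of {x₁}
  [9 total]
Pass 2 (3 new):
  {x₂}  = ᶜ of {x₁, x₃, x₄}
  {x₁, x₂, x₃}  = {x₁, x₂} ∪ {x₁, x₃}
  {x₁, x₂, x₄}  = {x₁, x₂} ∪ {x₂, x₄}
  [12 total]
Pass 3. New:
  {x₃}  = ᶜ of {x₁, x₂, x₄}
  {x₄}  = ᶜ of {x₁, x₂, x₃}
  [14 total]
Pass 4 (2 new):
  {x₁, x₄}  = {x₄} ∪ {x₁}
  {x₂, x₃}  = {x₃} ∪ {x₂}
  [16 total]
Pass 5: stable.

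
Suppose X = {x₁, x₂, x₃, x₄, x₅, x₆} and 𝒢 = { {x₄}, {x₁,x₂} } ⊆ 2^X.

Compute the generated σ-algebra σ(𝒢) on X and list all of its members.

Initial family (4 sets): { {}, {x₄}, {x₁,x₂}, X }.
Pass 1: 3 new —
  {x₁,x₂,x₄}  = {x₁,x₂} ∪ {x₄}
  {x₃,x₄,x₅,x₆}  = {x₁,x₂}ᶜ
  {x₁,x₂,x₃,x₅,x₆}  = {x₄}ᶜ
  (now 7)
Pass 2 (1 new):
  {x₃,x₅,x₆}  = {x₁,x₂,x₄}ᶜ
  (now 8)
Pass 3: closed — nothing new.

|σ(𝒢)| = 8.  σ(𝒢) = { {}, {x₄}, {x₁,x₂}, {x₁,x₂,x₄}, {x₃,x₅,x₆}, {x₃,x₄,x₅,x₆}, {x₁,x₂,x₃,x₅,x₆}, X }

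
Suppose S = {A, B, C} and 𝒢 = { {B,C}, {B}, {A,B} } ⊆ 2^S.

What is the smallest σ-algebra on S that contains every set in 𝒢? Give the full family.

σ(𝒢) (8 sets): { ∅, {A}, {B}, {C}, {A,B}, {A,C}, {B,C}, S }

Derivation:
Begin from { ∅, {B}, {A,B}, {B,C}, S } (that is, 𝒢 plus ∅ and S).
Round 1 (3 new):
  {A}  = S∖{B,C}
  {C}  = S∖{A,B}
  {A,C}  = S∖{B}
  |family| = 8
Round 2: stable.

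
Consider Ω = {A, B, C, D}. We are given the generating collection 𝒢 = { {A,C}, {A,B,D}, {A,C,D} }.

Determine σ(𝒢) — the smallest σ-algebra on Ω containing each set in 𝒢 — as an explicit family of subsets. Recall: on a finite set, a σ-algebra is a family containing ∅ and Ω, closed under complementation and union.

σ(𝒢) = { {}, {A}, {B}, {C}, {D}, {A,B}, {A,C}, {A,D}, {B,C}, {B,D}, {C,D}, {A,B,C}, {A,B,D}, {A,C,D}, {B,C,D}, Ω }

Check:
Take S₀ = 𝒢 ∪ {∅, Ω} = { {}, {A,C}, {A,B,D}, {A,C,D}, Ω }.
Round 1: 3 new —
  {B}  = Ω∖{A,C,D}
  {C}  = Ω∖{A,B,D}
  {B,D}  = Ω∖{A,C}
  [8 total]
Round 2: +3 →
  {B,C}  = {C} ∪ {B}
  {A,B,C}  = {B} ∪ {A,C}
  {B,C,D}  = {C} ∪ {B,D}
  [11 total]
Round 3 (3 new):
  {A}  = Ω∖{B,C,D}
  {D}  = Ω∖{A,B,C}
  {A,D}  = Ω∖{B,C}
  [14 total]
Round 4 (2 new):
  {A,B}  = {B} ∪ {A}
  {C,D}  = {C} ∪ {D}
  [16 total]
After Round 5 the family is unchanged; done.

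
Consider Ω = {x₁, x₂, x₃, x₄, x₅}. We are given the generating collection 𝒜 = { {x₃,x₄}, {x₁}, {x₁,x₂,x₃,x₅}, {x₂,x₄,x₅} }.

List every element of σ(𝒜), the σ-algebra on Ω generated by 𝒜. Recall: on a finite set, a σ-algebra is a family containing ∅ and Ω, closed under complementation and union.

Take S₀ = 𝒜 ∪ {∅, Ω} = { ∅, {x₁}, {x₃,x₄}, {x₂,x₄,x₅}, {x₁,x₂,x₃,x₅}, Ω }.
Step 1: +6 →
  {x₄}  = Ω∖{x₁,x₂,x₃,x₅}
  {x₁,x₃}  = Ω∖{x₂,x₄,x₅}
  {x₁,x₂,x₅}  = Ω∖{x₃,x₄}
  {x₁,x₃,x₄}  = {x₃,x₄} ∪ {x₁}
  {x₁,x₂,x₄,x₅}  = {x₂,x₄,x₅} ∪ {x₁}
  {x₂,x₃,x₄,x₅}  = Ω∖{x₁}
  [12 total]
Step 2: 3 new —
  {x₃}  = Ω∖{x₁,x₂,x₄,x₅}
  {x₁,x₄}  = {x₄} ∪ {x₁}
  {x₂,x₅}  = Ω∖{x₁,x₃,x₄}
  [15 total]
Step 3: 1 new —
  {x₂,x₃,x₅}  = Ω∖{x₁,x₄}
  [16 total]
After Step 4 the family is unchanged; done.

Therefore σ(𝒜) = { ∅, {x₁}, {x₃}, {x₄}, {x₁,x₃}, {x₁,x₄}, {x₂,x₅}, {x₃,x₄}, {x₁,x₂,x₅}, {x₁,x₃,x₄}, {x₂,x₃,x₅}, {x₂,x₄,x₅}, {x₁,x₂,x₃,x₅}, {x₁,x₂,x₄,x₅}, {x₂,x₃,x₄,x₅}, Ω } (|σ(𝒜)| = 16).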